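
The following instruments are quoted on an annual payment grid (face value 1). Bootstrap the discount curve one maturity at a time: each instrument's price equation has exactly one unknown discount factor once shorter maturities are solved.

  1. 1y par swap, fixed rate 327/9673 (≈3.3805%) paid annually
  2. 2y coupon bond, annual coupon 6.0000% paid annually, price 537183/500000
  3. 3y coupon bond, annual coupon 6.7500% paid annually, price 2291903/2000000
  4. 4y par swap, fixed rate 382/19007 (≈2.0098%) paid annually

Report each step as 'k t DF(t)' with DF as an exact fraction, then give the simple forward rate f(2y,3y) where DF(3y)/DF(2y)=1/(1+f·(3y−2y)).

1 1 9673/10000
2 2 2397/2500
3 3 9517/10000
4 4 2309/2500
f(2y,3y) = ((2397/2500)/(9517/10000) − 1)/(1) = 71/9517 ≈ 0.7460%

step 1 [1y] swap r/1=327/9673: DF=(1 − 327/9673·(0))/(1+327/9673) = 9673/10000 ≈ 0.967300
step 2 [2y] bond c/1=3/50: DF=(537183/500000 − 3/50·(0.967300))/(1+3/50) = 2397/2500 ≈ 0.958800
step 3 [3y] bond c/1=27/400: DF=(2291903/2000000 − 27/400·(0.967300+0.958800))/(1+27/400) = 9517/10000 ≈ 0.951700
step 4 [4y] swap r/1=382/19007: DF=(1 − 382/19007·(0.967300+0.958800+0.951700))/(1+382/19007) = 2309/2500 ≈ 0.923600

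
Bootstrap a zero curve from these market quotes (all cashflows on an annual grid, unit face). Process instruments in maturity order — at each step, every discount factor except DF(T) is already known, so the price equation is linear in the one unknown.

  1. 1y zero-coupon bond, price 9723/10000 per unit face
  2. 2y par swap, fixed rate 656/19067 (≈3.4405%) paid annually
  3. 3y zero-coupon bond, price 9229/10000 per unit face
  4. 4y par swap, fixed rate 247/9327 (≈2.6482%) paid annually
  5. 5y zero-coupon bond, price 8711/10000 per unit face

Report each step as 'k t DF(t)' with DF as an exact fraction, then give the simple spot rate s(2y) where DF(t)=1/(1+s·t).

step 1 [1y] zero: DF = P = 9723/10000 ≈ 0.972300
step 2 [2y] swap r/1=656/19067: DF=(1 − 656/19067·(0.972300))/(1+656/19067) = 584/625 ≈ 0.934400
step 3 [3y] zero: DF = P = 9229/10000 ≈ 0.922900
step 4 [4y] swap r/1=247/9327: DF=(1 − 247/9327·(0.972300+0.934400+0.922900))/(1+247/9327) = 2253/2500 ≈ 0.901200
step 5 [5y] zero: DF = P = 8711/10000 ≈ 0.871100

1 1 9723/10000
2 2 584/625
3 3 9229/10000
4 4 2253/2500
5 5 8711/10000
s(2y) = (1/(584/625) − 1)/(2) = 41/1168 ≈ 3.5103%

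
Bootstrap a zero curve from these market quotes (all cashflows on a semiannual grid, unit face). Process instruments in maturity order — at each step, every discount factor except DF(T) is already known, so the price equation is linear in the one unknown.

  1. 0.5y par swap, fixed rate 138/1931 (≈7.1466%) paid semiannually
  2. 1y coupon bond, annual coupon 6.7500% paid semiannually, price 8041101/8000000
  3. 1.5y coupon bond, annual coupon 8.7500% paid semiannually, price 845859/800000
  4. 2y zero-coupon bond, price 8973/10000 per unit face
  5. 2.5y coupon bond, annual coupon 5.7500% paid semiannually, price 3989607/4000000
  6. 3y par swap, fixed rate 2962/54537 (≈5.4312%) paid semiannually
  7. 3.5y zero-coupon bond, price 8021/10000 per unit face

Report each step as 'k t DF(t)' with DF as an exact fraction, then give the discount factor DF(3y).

1 1/2 1931/2000
2 1 588/625
3 3/2 9331/10000
4 2 8973/10000
5 5/2 8651/10000
6 3 8519/10000
7 7/2 8021/10000
DF(3y) = 8519/10000 ≈ 0.851900

step 1 [0.5y] swap r/2=69/1931: DF=(1 − 69/1931·(0))/(1+69/1931) = 1931/2000 ≈ 0.965500
step 2 [1y] bond c/2=27/800: DF=(8041101/8000000 − 27/800·(0.965500))/(1+27/800) = 588/625 ≈ 0.940800
step 3 [1.5y] bond c/2=7/160: DF=(845859/800000 − 7/160·(0.965500+0.940800))/(1+7/160) = 9331/10000 ≈ 0.933100
step 4 [2y] zero: DF = P = 8973/10000 ≈ 0.897300
step 5 [2.5y] bond c/2=23/800: DF=(3989607/4000000 − 23/800·(0.965500+0.940800+0.933100+0.897300))/(1+23/800) = 8651/10000 ≈ 0.865100
step 6 [3y] swap r/2=1481/54537: DF=(1 − 1481/54537·(0.965500+0.940800+0.933100+0.897300+0.865100))/(1+1481/54537) = 8519/10000 ≈ 0.851900
step 7 [3.5y] zero: DF = P = 8021/10000 ≈ 0.802100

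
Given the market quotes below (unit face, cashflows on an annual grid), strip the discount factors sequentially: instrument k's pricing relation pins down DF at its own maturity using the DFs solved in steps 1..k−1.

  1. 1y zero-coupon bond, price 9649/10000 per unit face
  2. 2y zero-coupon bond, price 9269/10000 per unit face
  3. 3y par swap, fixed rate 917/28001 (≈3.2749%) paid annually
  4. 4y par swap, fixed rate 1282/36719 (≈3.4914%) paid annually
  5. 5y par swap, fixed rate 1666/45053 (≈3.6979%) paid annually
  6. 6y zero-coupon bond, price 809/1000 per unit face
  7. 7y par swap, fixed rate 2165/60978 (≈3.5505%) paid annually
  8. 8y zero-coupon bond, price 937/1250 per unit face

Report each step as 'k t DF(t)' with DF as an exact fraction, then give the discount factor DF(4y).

1 1 9649/10000
2 2 9269/10000
3 3 9083/10000
4 4 4359/5000
5 5 4167/5000
6 6 809/1000
7 7 1567/2000
8 8 937/1250
DF(4y) = 4359/5000 ≈ 0.871800

step 1 [1y] zero: DF = P = 9649/10000 ≈ 0.964900
step 2 [2y] zero: DF = P = 9269/10000 ≈ 0.926900
step 3 [3y] swap r/1=917/28001: DF=(1 − 917/28001·(0.964900+0.926900))/(1+917/28001) = 9083/10000 ≈ 0.908300
step 4 [4y] swap r/1=1282/36719: DF=(1 − 1282/36719·(0.964900+0.926900+0.908300))/(1+1282/36719) = 4359/5000 ≈ 0.871800
step 5 [5y] swap r/1=1666/45053: DF=(1 − 1666/45053·(0.964900+0.926900+0.908300+0.871800))/(1+1666/45053) = 4167/5000 ≈ 0.833400
step 6 [6y] zero: DF = P = 809/1000 ≈ 0.809000
step 7 [7y] swap r/1=2165/60978: DF=(1 − 2165/60978·(0.964900+0.926900+0.908300+0.871800+0.833400+0.809000))/(1+2165/60978) = 1567/2000 ≈ 0.783500
step 8 [8y] zero: DF = P = 937/1250 ≈ 0.749600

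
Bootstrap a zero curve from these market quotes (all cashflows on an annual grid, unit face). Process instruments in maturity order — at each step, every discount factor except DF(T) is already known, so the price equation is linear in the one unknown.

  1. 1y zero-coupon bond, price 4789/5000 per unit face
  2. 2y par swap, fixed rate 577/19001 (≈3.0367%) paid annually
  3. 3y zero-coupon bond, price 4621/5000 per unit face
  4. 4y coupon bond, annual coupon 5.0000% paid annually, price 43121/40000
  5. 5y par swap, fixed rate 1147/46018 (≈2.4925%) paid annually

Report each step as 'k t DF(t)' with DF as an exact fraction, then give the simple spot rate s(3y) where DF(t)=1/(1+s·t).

step 1 [1y] zero: DF = P = 4789/5000 ≈ 0.957800
step 2 [2y] swap r/1=577/19001: DF=(1 − 577/19001·(0.957800))/(1+577/19001) = 9423/10000 ≈ 0.942300
step 3 [3y] zero: DF = P = 4621/5000 ≈ 0.924200
step 4 [4y] bond c/1=1/20: DF=(43121/40000 − 1/20·(0.957800+0.942300+0.924200))/(1+1/20) = 4461/5000 ≈ 0.892200
step 5 [5y] swap r/1=1147/46018: DF=(1 − 1147/46018·(0.957800+0.942300+0.924200+0.892200))/(1+1147/46018) = 8853/10000 ≈ 0.885300

1 1 4789/5000
2 2 9423/10000
3 3 4621/5000
4 4 4461/5000
5 5 8853/10000
s(3y) = (1/(4621/5000) − 1)/(3) = 379/13863 ≈ 2.7339%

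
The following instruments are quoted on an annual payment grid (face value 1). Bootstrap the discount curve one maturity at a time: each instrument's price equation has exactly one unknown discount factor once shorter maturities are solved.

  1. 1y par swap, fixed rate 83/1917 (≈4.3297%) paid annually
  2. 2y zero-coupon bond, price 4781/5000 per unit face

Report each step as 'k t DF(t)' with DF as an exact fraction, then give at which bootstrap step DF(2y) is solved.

step 1 [1y] swap r/1=83/1917: DF=(1 − 83/1917·(0))/(1+83/1917) = 1917/2000 ≈ 0.958500
step 2 [2y] zero: DF = P = 4781/5000 ≈ 0.956200

1 1 1917/2000
2 2 4781/5000
DF(2y) is solved at step 2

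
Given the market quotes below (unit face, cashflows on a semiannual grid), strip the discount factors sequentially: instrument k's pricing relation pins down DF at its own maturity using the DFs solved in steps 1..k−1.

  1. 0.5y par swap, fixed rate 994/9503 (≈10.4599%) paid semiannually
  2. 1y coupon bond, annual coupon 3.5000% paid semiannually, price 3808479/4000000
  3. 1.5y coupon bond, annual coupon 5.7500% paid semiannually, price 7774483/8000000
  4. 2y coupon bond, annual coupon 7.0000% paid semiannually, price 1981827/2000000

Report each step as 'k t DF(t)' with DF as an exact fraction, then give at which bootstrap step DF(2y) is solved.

step 1 [0.5y] swap r/2=497/9503: DF=(1 − 497/9503·(0))/(1+497/9503) = 9503/10000 ≈ 0.950300
step 2 [1y] bond c/2=7/400: DF=(3808479/4000000 − 7/400·(0.950300))/(1+7/400) = 4597/5000 ≈ 0.919400
step 3 [1.5y] bond c/2=23/800: DF=(7774483/8000000 − 23/800·(0.950300+0.919400))/(1+23/800) = 2231/2500 ≈ 0.892400
step 4 [2y] bond c/2=7/200: DF=(1981827/2000000 − 7/200·(0.950300+0.919400+0.892400))/(1+7/200) = 108/125 ≈ 0.864000

1 1/2 9503/10000
2 1 4597/5000
3 3/2 2231/2500
4 2 108/125
DF(2y) is solved at step 4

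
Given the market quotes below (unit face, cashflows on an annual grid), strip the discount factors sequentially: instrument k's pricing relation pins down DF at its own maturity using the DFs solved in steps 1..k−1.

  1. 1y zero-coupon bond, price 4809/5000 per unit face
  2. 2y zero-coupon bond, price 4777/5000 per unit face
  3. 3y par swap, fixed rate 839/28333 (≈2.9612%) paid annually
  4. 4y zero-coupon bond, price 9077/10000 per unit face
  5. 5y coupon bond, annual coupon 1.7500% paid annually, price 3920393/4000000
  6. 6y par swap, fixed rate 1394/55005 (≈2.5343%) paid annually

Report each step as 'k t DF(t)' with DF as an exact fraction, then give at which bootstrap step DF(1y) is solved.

step 1 [1y] zero: DF = P = 4809/5000 ≈ 0.961800
step 2 [2y] zero: DF = P = 4777/5000 ≈ 0.955400
step 3 [3y] swap r/1=839/28333: DF=(1 − 839/28333·(0.961800+0.955400))/(1+839/28333) = 9161/10000 ≈ 0.916100
step 4 [4y] zero: DF = P = 9077/10000 ≈ 0.907700
step 5 [5y] bond c/1=7/400: DF=(3920393/4000000 − 7/400·(0.961800+0.955400+0.916100+0.907700))/(1+7/400) = 8989/10000 ≈ 0.898900
step 6 [6y] swap r/1=1394/55005: DF=(1 − 1394/55005·(0.961800+0.955400+0.916100+0.907700+0.898900))/(1+1394/55005) = 4303/5000 ≈ 0.860600

1 1 4809/5000
2 2 4777/5000
3 3 9161/10000
4 4 9077/10000
5 5 8989/10000
6 6 4303/5000
DF(1y) is solved at step 1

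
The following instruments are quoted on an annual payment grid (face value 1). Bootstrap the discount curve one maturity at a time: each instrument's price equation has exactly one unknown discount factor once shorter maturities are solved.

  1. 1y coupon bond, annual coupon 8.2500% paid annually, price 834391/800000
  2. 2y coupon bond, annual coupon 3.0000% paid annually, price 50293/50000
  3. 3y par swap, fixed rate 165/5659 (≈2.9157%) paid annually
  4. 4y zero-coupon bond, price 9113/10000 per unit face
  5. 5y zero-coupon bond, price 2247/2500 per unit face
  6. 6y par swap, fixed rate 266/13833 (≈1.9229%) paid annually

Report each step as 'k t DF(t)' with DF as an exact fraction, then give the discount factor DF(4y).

1 1 1927/2000
2 2 1897/2000
3 3 367/400
4 4 9113/10000
5 5 2247/2500
6 6 1117/1250
DF(4y) = 9113/10000 ≈ 0.911300

step 1 [1y] bond c/1=33/400: DF=(834391/800000 − 33/400·(0))/(1+33/400) = 1927/2000 ≈ 0.963500
step 2 [2y] bond c/1=3/100: DF=(50293/50000 − 3/100·(0.963500))/(1+3/100) = 1897/2000 ≈ 0.948500
step 3 [3y] swap r/1=165/5659: DF=(1 − 165/5659·(0.963500+0.948500))/(1+165/5659) = 367/400 ≈ 0.917500
step 4 [4y] zero: DF = P = 9113/10000 ≈ 0.911300
step 5 [5y] zero: DF = P = 2247/2500 ≈ 0.898800
step 6 [6y] swap r/1=266/13833: DF=(1 − 266/13833·(0.963500+0.948500+0.917500+0.911300+0.898800))/(1+266/13833) = 1117/1250 ≈ 0.893600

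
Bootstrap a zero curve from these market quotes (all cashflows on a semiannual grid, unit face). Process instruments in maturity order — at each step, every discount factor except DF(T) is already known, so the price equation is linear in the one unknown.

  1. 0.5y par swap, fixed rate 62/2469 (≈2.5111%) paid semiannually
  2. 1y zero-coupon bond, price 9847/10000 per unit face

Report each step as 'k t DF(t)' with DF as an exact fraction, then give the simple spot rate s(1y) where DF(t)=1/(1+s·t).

step 1 [0.5y] swap r/2=31/2469: DF=(1 − 31/2469·(0))/(1+31/2469) = 2469/2500 ≈ 0.987600
step 2 [1y] zero: DF = P = 9847/10000 ≈ 0.984700

1 1/2 2469/2500
2 1 9847/10000
s(1y) = (1/(9847/10000) − 1)/(1) = 153/9847 ≈ 1.5538%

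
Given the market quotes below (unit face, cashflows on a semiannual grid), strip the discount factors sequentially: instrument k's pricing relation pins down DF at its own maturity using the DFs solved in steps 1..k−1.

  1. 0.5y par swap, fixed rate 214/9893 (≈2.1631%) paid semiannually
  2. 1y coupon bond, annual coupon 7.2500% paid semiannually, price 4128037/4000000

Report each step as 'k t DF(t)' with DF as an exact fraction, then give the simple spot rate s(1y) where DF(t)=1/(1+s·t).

1 1/2 9893/10000
2 1 9613/10000
s(1y) = (1/(9613/10000) − 1)/(1) = 387/9613 ≈ 4.0258%

step 1 [0.5y] swap r/2=107/9893: DF=(1 − 107/9893·(0))/(1+107/9893) = 9893/10000 ≈ 0.989300
step 2 [1y] bond c/2=29/800: DF=(4128037/4000000 − 29/800·(0.989300))/(1+29/800) = 9613/10000 ≈ 0.961300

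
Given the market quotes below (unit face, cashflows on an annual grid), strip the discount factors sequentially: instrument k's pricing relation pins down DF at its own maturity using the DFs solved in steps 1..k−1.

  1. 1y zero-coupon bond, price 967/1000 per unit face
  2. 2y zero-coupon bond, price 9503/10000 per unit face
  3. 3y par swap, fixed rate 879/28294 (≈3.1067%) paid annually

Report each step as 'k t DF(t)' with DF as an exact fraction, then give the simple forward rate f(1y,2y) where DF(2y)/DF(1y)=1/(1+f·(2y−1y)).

step 1 [1y] zero: DF = P = 967/1000 ≈ 0.967000
step 2 [2y] zero: DF = P = 9503/10000 ≈ 0.950300
step 3 [3y] swap r/1=879/28294: DF=(1 − 879/28294·(0.967000+0.950300))/(1+879/28294) = 9121/10000 ≈ 0.912100

1 1 967/1000
2 2 9503/10000
3 3 9121/10000
f(1y,2y) = ((967/1000)/(9503/10000) − 1)/(1) = 167/9503 ≈ 1.7573%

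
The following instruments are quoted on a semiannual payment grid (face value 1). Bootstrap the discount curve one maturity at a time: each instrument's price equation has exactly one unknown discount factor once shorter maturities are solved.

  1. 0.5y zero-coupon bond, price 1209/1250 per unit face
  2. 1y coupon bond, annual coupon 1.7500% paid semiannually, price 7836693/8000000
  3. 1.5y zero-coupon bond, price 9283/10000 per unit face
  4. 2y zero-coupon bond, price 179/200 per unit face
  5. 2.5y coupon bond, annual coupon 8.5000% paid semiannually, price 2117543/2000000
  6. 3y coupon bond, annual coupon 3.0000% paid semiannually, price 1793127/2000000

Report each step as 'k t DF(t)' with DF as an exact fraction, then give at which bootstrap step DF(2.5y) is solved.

1 1/2 1209/1250
2 1 9627/10000
3 3/2 9283/10000
4 2 179/200
5 5/2 4313/5000
6 3 8151/10000
DF(2.5y) is solved at step 5

step 1 [0.5y] zero: DF = P = 1209/1250 ≈ 0.967200
step 2 [1y] bond c/2=7/800: DF=(7836693/8000000 − 7/800·(0.967200))/(1+7/800) = 9627/10000 ≈ 0.962700
step 3 [1.5y] zero: DF = P = 9283/10000 ≈ 0.928300
step 4 [2y] zero: DF = P = 179/200 ≈ 0.895000
step 5 [2.5y] bond c/2=17/400: DF=(2117543/2000000 − 17/400·(0.967200+0.962700+0.928300+0.895000))/(1+17/400) = 4313/5000 ≈ 0.862600
step 6 [3y] bond c/2=3/200: DF=(1793127/2000000 − 3/200·(0.967200+0.962700+0.928300+0.895000+0.862600))/(1+3/200) = 8151/10000 ≈ 0.815100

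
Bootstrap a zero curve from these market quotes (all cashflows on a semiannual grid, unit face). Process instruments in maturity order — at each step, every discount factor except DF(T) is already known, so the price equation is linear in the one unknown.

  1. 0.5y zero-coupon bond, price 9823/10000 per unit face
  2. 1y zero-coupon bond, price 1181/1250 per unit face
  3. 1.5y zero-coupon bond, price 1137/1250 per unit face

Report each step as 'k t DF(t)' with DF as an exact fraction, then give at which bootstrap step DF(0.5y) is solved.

1 1/2 9823/10000
2 1 1181/1250
3 3/2 1137/1250
DF(0.5y) is solved at step 1

step 1 [0.5y] zero: DF = P = 9823/10000 ≈ 0.982300
step 2 [1y] zero: DF = P = 1181/1250 ≈ 0.944800
step 3 [1.5y] zero: DF = P = 1137/1250 ≈ 0.909600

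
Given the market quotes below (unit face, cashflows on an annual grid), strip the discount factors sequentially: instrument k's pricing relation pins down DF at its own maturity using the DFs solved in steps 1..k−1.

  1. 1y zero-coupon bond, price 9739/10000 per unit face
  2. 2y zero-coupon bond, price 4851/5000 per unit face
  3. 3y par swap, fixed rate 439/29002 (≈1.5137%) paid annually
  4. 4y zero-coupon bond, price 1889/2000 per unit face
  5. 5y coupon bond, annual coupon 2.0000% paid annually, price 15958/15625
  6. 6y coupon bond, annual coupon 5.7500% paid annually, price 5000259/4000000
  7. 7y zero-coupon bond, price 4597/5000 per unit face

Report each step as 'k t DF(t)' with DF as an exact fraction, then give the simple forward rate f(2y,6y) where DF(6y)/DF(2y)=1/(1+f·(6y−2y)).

step 1 [1y] zero: DF = P = 9739/10000 ≈ 0.973900
step 2 [2y] zero: DF = P = 4851/5000 ≈ 0.970200
step 3 [3y] swap r/1=439/29002: DF=(1 − 439/29002·(0.973900+0.970200))/(1+439/29002) = 9561/10000 ≈ 0.956100
step 4 [4y] zero: DF = P = 1889/2000 ≈ 0.944500
step 5 [5y] bond c/1=1/50: DF=(15958/15625 − 1/50·(0.973900+0.970200+0.956100+0.944500))/(1+1/50) = 9259/10000 ≈ 0.925900
step 6 [6y] bond c/1=23/400: DF=(5000259/4000000 − 23/400·(0.973900+0.970200+0.956100+0.944500+0.925900))/(1+23/400) = 9227/10000 ≈ 0.922700
step 7 [7y] zero: DF = P = 4597/5000 ≈ 0.919400

1 1 9739/10000
2 2 4851/5000
3 3 9561/10000
4 4 1889/2000
5 5 9259/10000
6 6 9227/10000
7 7 4597/5000
f(2y,6y) = ((4851/5000)/(9227/10000) − 1)/(4) = 475/36908 ≈ 1.2870%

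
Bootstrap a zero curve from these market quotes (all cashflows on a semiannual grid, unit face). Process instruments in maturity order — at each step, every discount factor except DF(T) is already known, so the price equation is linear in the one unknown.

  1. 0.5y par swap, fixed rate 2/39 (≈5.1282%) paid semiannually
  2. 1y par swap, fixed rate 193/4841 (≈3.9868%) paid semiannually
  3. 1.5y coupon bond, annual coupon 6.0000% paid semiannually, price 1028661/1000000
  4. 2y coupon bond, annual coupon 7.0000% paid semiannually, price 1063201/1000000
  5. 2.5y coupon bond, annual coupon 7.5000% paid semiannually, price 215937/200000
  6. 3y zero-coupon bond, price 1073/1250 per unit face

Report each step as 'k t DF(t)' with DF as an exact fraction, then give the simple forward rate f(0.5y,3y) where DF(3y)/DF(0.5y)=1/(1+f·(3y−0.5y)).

step 1 [0.5y] swap r/2=1/39: DF=(1 − 1/39·(0))/(1+1/39) = 39/40 ≈ 0.975000
step 2 [1y] swap r/2=193/9682: DF=(1 − 193/9682·(0.975000))/(1+193/9682) = 4807/5000 ≈ 0.961400
step 3 [1.5y] bond c/2=3/100: DF=(1028661/1000000 − 3/100·(0.975000+0.961400))/(1+3/100) = 9423/10000 ≈ 0.942300
step 4 [2y] bond c/2=7/200: DF=(1063201/1000000 − 7/200·(0.975000+0.961400+0.942300))/(1+7/200) = 9299/10000 ≈ 0.929900
step 5 [2.5y] bond c/2=3/80: DF=(215937/200000 − 3/80·(0.975000+0.961400+0.942300+0.929900))/(1+3/80) = 903/1000 ≈ 0.903000
step 6 [3y] zero: DF = P = 1073/1250 ≈ 0.858400

1 1/2 39/40
2 1 4807/5000
3 3/2 9423/10000
4 2 9299/10000
5 5/2 903/1000
6 3 1073/1250
f(0.5y,3y) = ((39/40)/(1073/1250) − 1)/(5/2) = 583/10730 ≈ 5.4334%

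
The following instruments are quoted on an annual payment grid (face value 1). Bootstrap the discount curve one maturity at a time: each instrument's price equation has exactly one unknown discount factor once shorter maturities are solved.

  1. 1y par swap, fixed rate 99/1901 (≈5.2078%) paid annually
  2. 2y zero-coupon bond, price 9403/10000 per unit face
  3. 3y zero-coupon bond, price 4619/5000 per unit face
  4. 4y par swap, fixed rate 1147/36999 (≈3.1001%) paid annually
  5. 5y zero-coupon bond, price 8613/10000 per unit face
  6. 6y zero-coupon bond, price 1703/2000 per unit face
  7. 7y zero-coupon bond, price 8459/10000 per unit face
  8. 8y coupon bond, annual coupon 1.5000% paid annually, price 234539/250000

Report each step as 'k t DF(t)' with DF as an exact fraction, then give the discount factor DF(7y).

1 1 1901/2000
2 2 9403/10000
3 3 4619/5000
4 4 8853/10000
5 5 8613/10000
6 6 1703/2000
7 7 8459/10000
8 8 4159/5000
DF(7y) = 8459/10000 ≈ 0.845900

step 1 [1y] swap r/1=99/1901: DF=(1 − 99/1901·(0))/(1+99/1901) = 1901/2000 ≈ 0.950500
step 2 [2y] zero: DF = P = 9403/10000 ≈ 0.940300
step 3 [3y] zero: DF = P = 4619/5000 ≈ 0.923800
step 4 [4y] swap r/1=1147/36999: DF=(1 − 1147/36999·(0.950500+0.940300+0.923800))/(1+1147/36999) = 8853/10000 ≈ 0.885300
step 5 [5y] zero: DF = P = 8613/10000 ≈ 0.861300
step 6 [6y] zero: DF = P = 1703/2000 ≈ 0.851500
step 7 [7y] zero: DF = P = 8459/10000 ≈ 0.845900
step 8 [8y] bond c/1=3/200: DF=(234539/250000 − 3/200·(0.950500+0.940300+0.923800+0.885300+0.861300+0.851500+0.845900))/(1+3/200) = 4159/5000 ≈ 0.831800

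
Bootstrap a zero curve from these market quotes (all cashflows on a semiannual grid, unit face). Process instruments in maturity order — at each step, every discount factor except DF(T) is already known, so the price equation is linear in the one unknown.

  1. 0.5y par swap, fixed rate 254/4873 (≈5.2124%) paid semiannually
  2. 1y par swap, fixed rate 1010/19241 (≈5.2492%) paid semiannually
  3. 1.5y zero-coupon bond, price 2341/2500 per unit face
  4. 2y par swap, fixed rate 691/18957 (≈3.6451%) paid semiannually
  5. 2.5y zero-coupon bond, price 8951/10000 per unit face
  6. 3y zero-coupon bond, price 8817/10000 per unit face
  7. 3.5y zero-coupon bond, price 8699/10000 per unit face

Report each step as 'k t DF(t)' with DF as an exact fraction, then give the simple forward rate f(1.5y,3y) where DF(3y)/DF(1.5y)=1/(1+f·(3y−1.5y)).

step 1 [0.5y] swap r/2=127/4873: DF=(1 − 127/4873·(0))/(1+127/4873) = 4873/5000 ≈ 0.974600
step 2 [1y] swap r/2=505/19241: DF=(1 − 505/19241·(0.974600))/(1+505/19241) = 1899/2000 ≈ 0.949500
step 3 [1.5y] zero: DF = P = 2341/2500 ≈ 0.936400
step 4 [2y] swap r/2=691/37914: DF=(1 − 691/37914·(0.974600+0.949500+0.936400))/(1+691/37914) = 9309/10000 ≈ 0.930900
step 5 [2.5y] zero: DF = P = 8951/10000 ≈ 0.895100
step 6 [3y] zero: DF = P = 8817/10000 ≈ 0.881700
step 7 [3.5y] zero: DF = P = 8699/10000 ≈ 0.869900

1 1/2 4873/5000
2 1 1899/2000
3 3/2 2341/2500
4 2 9309/10000
5 5/2 8951/10000
6 3 8817/10000
7 7/2 8699/10000
f(1.5y,3y) = ((2341/2500)/(8817/10000) − 1)/(3/2) = 1094/26451 ≈ 4.1359%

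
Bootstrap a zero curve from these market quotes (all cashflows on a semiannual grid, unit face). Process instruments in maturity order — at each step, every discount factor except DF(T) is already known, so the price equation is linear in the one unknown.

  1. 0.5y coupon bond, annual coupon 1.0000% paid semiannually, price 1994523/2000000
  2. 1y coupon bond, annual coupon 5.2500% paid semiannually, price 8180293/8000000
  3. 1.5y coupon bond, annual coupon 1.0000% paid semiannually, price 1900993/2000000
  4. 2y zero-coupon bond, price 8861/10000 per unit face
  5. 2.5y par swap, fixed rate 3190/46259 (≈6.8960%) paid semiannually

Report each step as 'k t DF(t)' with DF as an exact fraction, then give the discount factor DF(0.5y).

1 1/2 9923/10000
2 1 971/1000
3 3/2 117/125
4 2 8861/10000
5 5/2 1681/2000
DF(0.5y) = 9923/10000 ≈ 0.992300

step 1 [0.5y] bond c/2=1/200: DF=(1994523/2000000 − 1/200·(0))/(1+1/200) = 9923/10000 ≈ 0.992300
step 2 [1y] bond c/2=21/800: DF=(8180293/8000000 − 21/800·(0.992300))/(1+21/800) = 971/1000 ≈ 0.971000
step 3 [1.5y] bond c/2=1/200: DF=(1900993/2000000 − 1/200·(0.992300+0.971000))/(1+1/200) = 117/125 ≈ 0.936000
step 4 [2y] zero: DF = P = 8861/10000 ≈ 0.886100
step 5 [2.5y] swap r/2=1595/46259: DF=(1 − 1595/46259·(0.992300+0.971000+0.936000+0.886100))/(1+1595/46259) = 1681/2000 ≈ 0.840500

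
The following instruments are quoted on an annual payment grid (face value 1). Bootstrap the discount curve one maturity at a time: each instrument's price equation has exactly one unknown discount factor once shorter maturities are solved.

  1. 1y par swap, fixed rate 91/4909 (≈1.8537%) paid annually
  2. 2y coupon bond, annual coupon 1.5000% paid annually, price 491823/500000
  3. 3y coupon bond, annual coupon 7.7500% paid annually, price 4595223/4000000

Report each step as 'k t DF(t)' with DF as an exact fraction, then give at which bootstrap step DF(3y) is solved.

1 1 4909/5000
2 2 4773/5000
3 3 9269/10000
DF(3y) is solved at step 3

step 1 [1y] swap r/1=91/4909: DF=(1 − 91/4909·(0))/(1+91/4909) = 4909/5000 ≈ 0.981800
step 2 [2y] bond c/1=3/200: DF=(491823/500000 − 3/200·(0.981800))/(1+3/200) = 4773/5000 ≈ 0.954600
step 3 [3y] bond c/1=31/400: DF=(4595223/4000000 − 31/400·(0.981800+0.954600))/(1+31/400) = 9269/10000 ≈ 0.926900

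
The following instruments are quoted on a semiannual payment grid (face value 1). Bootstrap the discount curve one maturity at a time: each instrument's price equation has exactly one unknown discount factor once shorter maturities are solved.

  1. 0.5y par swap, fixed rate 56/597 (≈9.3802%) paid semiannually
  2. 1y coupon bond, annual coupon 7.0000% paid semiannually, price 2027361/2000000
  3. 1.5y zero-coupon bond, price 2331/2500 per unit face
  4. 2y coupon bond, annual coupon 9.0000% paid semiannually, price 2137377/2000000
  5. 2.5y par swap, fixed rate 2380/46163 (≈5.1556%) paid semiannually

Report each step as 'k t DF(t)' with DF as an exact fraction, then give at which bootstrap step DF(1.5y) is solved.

1 1/2 597/625
2 1 9471/10000
3 3/2 2331/2500
4 2 4503/5000
5 5/2 881/1000
DF(1.5y) is solved at step 3

step 1 [0.5y] swap r/2=28/597: DF=(1 − 28/597·(0))/(1+28/597) = 597/625 ≈ 0.955200
step 2 [1y] bond c/2=7/200: DF=(2027361/2000000 − 7/200·(0.955200))/(1+7/200) = 9471/10000 ≈ 0.947100
step 3 [1.5y] zero: DF = P = 2331/2500 ≈ 0.932400
step 4 [2y] bond c/2=9/200: DF=(2137377/2000000 − 9/200·(0.955200+0.947100+0.932400))/(1+9/200) = 4503/5000 ≈ 0.900600
step 5 [2.5y] swap r/2=1190/46163: DF=(1 − 1190/46163·(0.955200+0.947100+0.932400+0.900600))/(1+1190/46163) = 881/1000 ≈ 0.881000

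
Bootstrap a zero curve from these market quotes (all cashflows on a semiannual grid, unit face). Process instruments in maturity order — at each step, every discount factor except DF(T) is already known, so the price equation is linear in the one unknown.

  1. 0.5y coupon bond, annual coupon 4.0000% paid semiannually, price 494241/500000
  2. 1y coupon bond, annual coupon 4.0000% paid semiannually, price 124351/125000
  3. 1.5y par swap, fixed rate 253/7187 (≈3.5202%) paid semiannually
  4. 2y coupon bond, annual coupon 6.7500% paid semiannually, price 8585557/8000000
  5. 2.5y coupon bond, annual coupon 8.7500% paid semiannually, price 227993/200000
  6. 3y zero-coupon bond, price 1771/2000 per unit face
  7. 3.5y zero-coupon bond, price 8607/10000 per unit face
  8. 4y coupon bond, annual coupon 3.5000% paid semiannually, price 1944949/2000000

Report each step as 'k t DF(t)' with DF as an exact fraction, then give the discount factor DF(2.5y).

1 1/2 9691/10000
2 1 9563/10000
3 3/2 4747/5000
4 2 9443/10000
5 5/2 9321/10000
6 3 1771/2000
7 7/2 8607/10000
8 4 211/250
DF(2.5y) = 9321/10000 ≈ 0.932100

step 1 [0.5y] bond c/2=1/50: DF=(494241/500000 − 1/50·(0))/(1+1/50) = 9691/10000 ≈ 0.969100
step 2 [1y] bond c/2=1/50: DF=(124351/125000 − 1/50·(0.969100))/(1+1/50) = 9563/10000 ≈ 0.956300
step 3 [1.5y] swap r/2=253/14374: DF=(1 − 253/14374·(0.969100+0.956300))/(1+253/14374) = 4747/5000 ≈ 0.949400
step 4 [2y] bond c/2=27/800: DF=(8585557/8000000 − 27/800·(0.969100+0.956300+0.949400))/(1+27/800) = 9443/10000 ≈ 0.944300
step 5 [2.5y] bond c/2=7/160: DF=(227993/200000 − 7/160·(0.969100+0.956300+0.949400+0.944300))/(1+7/160) = 9321/10000 ≈ 0.932100
step 6 [3y] zero: DF = P = 1771/2000 ≈ 0.885500
step 7 [3.5y] zero: DF = P = 8607/10000 ≈ 0.860700
step 8 [4y] bond c/2=7/400: DF=(1944949/2000000 − 7/400·(0.969100+0.956300+0.949400+0.944300+0.932100+0.885500+0.860700))/(1+7/400) = 211/250 ≈ 0.844000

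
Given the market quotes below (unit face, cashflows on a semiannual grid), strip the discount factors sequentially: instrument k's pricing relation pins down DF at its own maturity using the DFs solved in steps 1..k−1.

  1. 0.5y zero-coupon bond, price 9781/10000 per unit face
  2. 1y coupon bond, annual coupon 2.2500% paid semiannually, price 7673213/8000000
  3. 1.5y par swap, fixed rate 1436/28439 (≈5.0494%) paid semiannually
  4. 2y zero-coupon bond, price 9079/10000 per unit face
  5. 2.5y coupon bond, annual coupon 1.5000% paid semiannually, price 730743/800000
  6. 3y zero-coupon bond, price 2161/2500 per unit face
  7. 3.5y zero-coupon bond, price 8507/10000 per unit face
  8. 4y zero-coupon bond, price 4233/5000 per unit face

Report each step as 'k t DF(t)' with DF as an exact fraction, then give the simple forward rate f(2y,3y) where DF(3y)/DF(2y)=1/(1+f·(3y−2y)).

step 1 [0.5y] zero: DF = P = 9781/10000 ≈ 0.978100
step 2 [1y] bond c/2=9/800: DF=(7673213/8000000 − 9/800·(0.978100))/(1+9/800) = 586/625 ≈ 0.937600
step 3 [1.5y] swap r/2=718/28439: DF=(1 − 718/28439·(0.978100+0.937600))/(1+718/28439) = 4641/5000 ≈ 0.928200
step 4 [2y] zero: DF = P = 9079/10000 ≈ 0.907900
step 5 [2.5y] bond c/2=3/400: DF=(730743/800000 − 3/400·(0.978100+0.937600+0.928200+0.907900))/(1+3/400) = 8787/10000 ≈ 0.878700
step 6 [3y] zero: DF = P = 2161/2500 ≈ 0.864400
step 7 [3.5y] zero: DF = P = 8507/10000 ≈ 0.850700
step 8 [4y] zero: DF = P = 4233/5000 ≈ 0.846600

1 1/2 9781/10000
2 1 586/625
3 3/2 4641/5000
4 2 9079/10000
5 5/2 8787/10000
6 3 2161/2500
7 7/2 8507/10000
8 4 4233/5000
f(2y,3y) = ((9079/10000)/(2161/2500) − 1)/(1) = 435/8644 ≈ 5.0324%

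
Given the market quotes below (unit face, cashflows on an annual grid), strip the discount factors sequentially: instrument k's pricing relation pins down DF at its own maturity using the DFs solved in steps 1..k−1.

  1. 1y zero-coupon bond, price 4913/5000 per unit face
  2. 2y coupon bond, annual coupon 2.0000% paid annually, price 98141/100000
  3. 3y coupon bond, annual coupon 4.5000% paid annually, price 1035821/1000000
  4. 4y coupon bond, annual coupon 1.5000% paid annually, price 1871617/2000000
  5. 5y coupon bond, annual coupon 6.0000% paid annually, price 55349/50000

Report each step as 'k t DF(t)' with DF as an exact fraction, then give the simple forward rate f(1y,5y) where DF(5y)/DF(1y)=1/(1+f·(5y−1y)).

1 1 4913/5000
2 2 9429/10000
3 3 9083/10000
4 4 8801/10000
5 5 8341/10000
f(1y,5y) = ((4913/5000)/(8341/10000) − 1)/(4) = 1485/33364 ≈ 4.4509%

step 1 [1y] zero: DF = P = 4913/5000 ≈ 0.982600
step 2 [2y] bond c/1=1/50: DF=(98141/100000 − 1/50·(0.982600))/(1+1/50) = 9429/10000 ≈ 0.942900
step 3 [3y] bond c/1=9/200: DF=(1035821/1000000 − 9/200·(0.982600+0.942900))/(1+9/200) = 9083/10000 ≈ 0.908300
step 4 [4y] bond c/1=3/200: DF=(1871617/2000000 − 3/200·(0.982600+0.942900+0.908300))/(1+3/200) = 8801/10000 ≈ 0.880100
step 5 [5y] bond c/1=3/50: DF=(55349/50000 − 3/50·(0.982600+0.942900+0.908300+0.880100))/(1+3/50) = 8341/10000 ≈ 0.834100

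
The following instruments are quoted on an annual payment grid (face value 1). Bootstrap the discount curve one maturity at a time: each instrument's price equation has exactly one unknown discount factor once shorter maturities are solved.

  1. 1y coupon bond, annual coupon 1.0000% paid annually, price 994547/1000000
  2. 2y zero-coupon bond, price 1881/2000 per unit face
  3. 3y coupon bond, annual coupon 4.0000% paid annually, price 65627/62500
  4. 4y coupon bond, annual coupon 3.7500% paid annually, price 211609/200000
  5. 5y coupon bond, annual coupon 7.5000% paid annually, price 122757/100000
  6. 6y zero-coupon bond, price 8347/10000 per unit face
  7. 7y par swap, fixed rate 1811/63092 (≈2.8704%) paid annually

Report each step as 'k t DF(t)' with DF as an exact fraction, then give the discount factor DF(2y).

1 1 9847/10000
2 2 1881/2000
3 3 2339/2500
4 4 2291/2500
5 5 549/625
6 6 8347/10000
7 7 8189/10000
DF(2y) = 1881/2000 ≈ 0.940500

step 1 [1y] bond c/1=1/100: DF=(994547/1000000 − 1/100·(0))/(1+1/100) = 9847/10000 ≈ 0.984700
step 2 [2y] zero: DF = P = 1881/2000 ≈ 0.940500
step 3 [3y] bond c/1=1/25: DF=(65627/62500 − 1/25·(0.984700+0.940500))/(1+1/25) = 2339/2500 ≈ 0.935600
step 4 [4y] bond c/1=3/80: DF=(211609/200000 − 3/80·(0.984700+0.940500+0.935600))/(1+3/80) = 2291/2500 ≈ 0.916400
step 5 [5y] bond c/1=3/40: DF=(122757/100000 − 3/40·(0.984700+0.940500+0.935600+0.916400))/(1+3/40) = 549/625 ≈ 0.878400
step 6 [6y] zero: DF = P = 8347/10000 ≈ 0.834700
step 7 [7y] swap r/1=1811/63092: DF=(1 − 1811/63092·(0.984700+0.940500+0.935600+0.916400+0.878400+0.834700))/(1+1811/63092) = 8189/10000 ≈ 0.818900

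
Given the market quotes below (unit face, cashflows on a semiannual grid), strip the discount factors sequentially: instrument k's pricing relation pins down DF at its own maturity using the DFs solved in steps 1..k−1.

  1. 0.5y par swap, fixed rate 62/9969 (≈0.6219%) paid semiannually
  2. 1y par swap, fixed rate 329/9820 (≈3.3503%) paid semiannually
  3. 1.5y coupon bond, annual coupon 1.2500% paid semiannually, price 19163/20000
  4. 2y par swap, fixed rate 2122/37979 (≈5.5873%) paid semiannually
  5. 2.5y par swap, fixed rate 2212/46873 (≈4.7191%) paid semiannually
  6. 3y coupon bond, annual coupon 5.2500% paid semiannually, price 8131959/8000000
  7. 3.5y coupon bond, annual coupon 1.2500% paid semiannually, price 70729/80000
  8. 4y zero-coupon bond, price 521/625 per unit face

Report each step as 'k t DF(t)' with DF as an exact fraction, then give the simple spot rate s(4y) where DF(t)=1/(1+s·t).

1 1/2 9969/10000
2 1 9671/10000
3 3/2 47/50
4 2 8939/10000
5 5/2 4447/5000
6 3 4353/5000
7 7/2 8441/10000
8 4 521/625
s(4y) = (1/(521/625) − 1)/(4) = 26/521 ≈ 4.9904%

step 1 [0.5y] swap r/2=31/9969: DF=(1 − 31/9969·(0))/(1+31/9969) = 9969/10000 ≈ 0.996900
step 2 [1y] swap r/2=329/19640: DF=(1 − 329/19640·(0.996900))/(1+329/19640) = 9671/10000 ≈ 0.967100
step 3 [1.5y] bond c/2=1/160: DF=(19163/20000 − 1/160·(0.996900+0.967100))/(1+1/160) = 47/50 ≈ 0.940000
step 4 [2y] swap r/2=1061/37979: DF=(1 − 1061/37979·(0.996900+0.967100+0.940000))/(1+1061/37979) = 8939/10000 ≈ 0.893900
step 5 [2.5y] swap r/2=1106/46873: DF=(1 − 1106/46873·(0.996900+0.967100+0.940000+0.893900))/(1+1106/46873) = 4447/5000 ≈ 0.889400
step 6 [3y] bond c/2=21/800: DF=(8131959/8000000 − 21/800·(0.996900+0.967100+0.940000+0.893900+0.889400))/(1+21/800) = 4353/5000 ≈ 0.870600
step 7 [3.5y] bond c/2=1/160: DF=(70729/80000 − 1/160·(0.996900+0.967100+0.940000+0.893900+0.889400+0.870600))/(1+1/160) = 8441/10000 ≈ 0.844100
step 8 [4y] zero: DF = P = 521/625 ≈ 0.833600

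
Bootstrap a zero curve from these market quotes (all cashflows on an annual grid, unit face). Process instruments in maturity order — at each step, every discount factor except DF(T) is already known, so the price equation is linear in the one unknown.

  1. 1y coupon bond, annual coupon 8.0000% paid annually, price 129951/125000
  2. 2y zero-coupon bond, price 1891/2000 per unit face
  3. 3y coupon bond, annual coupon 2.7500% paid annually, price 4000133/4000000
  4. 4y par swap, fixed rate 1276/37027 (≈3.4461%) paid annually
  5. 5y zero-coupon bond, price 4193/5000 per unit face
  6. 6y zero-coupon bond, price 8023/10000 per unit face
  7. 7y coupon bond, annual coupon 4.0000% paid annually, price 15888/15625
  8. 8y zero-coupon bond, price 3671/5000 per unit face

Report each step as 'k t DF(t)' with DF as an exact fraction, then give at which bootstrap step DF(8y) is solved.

1 1 4813/5000
2 2 1891/2000
3 3 4611/5000
4 4 2181/2500
5 5 4193/5000
6 6 8023/10000
7 7 3861/5000
8 8 3671/5000
DF(8y) is solved at step 8

step 1 [1y] bond c/1=2/25: DF=(129951/125000 − 2/25·(0))/(1+2/25) = 4813/5000 ≈ 0.962600
step 2 [2y] zero: DF = P = 1891/2000 ≈ 0.945500
step 3 [3y] bond c/1=11/400: DF=(4000133/4000000 − 11/400·(0.962600+0.945500))/(1+11/400) = 4611/5000 ≈ 0.922200
step 4 [4y] swap r/1=1276/37027: DF=(1 − 1276/37027·(0.962600+0.945500+0.922200))/(1+1276/37027) = 2181/2500 ≈ 0.872400
step 5 [5y] zero: DF = P = 4193/5000 ≈ 0.838600
step 6 [6y] zero: DF = P = 8023/10000 ≈ 0.802300
step 7 [7y] bond c/1=1/25: DF=(15888/15625 − 1/25·(0.962600+0.945500+0.922200+0.872400+0.838600+0.802300))/(1+1/25) = 3861/5000 ≈ 0.772200
step 8 [8y] zero: DF = P = 3671/5000 ≈ 0.734200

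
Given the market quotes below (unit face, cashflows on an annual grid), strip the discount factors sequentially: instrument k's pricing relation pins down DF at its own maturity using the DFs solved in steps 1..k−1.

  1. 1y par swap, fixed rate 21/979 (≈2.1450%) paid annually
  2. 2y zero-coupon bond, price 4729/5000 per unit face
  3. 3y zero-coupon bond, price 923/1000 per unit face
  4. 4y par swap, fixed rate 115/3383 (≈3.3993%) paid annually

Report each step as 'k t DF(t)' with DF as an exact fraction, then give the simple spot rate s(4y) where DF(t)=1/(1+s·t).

1 1 979/1000
2 2 4729/5000
3 3 923/1000
4 4 1747/2000
s(4y) = (1/(1747/2000) − 1)/(4) = 253/6988 ≈ 3.6205%

step 1 [1y] swap r/1=21/979: DF=(1 − 21/979·(0))/(1+21/979) = 979/1000 ≈ 0.979000
step 2 [2y] zero: DF = P = 4729/5000 ≈ 0.945800
step 3 [3y] zero: DF = P = 923/1000 ≈ 0.923000
step 4 [4y] swap r/1=115/3383: DF=(1 − 115/3383·(0.979000+0.945800+0.923000))/(1+115/3383) = 1747/2000 ≈ 0.873500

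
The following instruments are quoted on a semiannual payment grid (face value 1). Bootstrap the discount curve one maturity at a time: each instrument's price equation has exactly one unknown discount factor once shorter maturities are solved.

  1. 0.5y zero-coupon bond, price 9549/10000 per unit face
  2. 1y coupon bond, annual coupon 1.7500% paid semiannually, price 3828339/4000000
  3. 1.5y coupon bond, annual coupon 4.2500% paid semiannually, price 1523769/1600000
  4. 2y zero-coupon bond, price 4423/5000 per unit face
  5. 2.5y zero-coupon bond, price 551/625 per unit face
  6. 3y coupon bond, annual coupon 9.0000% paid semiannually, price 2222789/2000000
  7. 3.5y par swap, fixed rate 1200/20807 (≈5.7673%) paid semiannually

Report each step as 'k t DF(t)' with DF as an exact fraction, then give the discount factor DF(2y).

step 1 [0.5y] zero: DF = P = 9549/10000 ≈ 0.954900
step 2 [1y] bond c/2=7/800: DF=(3828339/4000000 − 7/800·(0.954900))/(1+7/800) = 1881/2000 ≈ 0.940500
step 3 [1.5y] bond c/2=17/800: DF=(1523769/1600000 − 17/800·(0.954900+0.940500))/(1+17/800) = 8931/10000 ≈ 0.893100
step 4 [2y] zero: DF = P = 4423/5000 ≈ 0.884600
step 5 [2.5y] zero: DF = P = 551/625 ≈ 0.881600
step 6 [3y] bond c/2=9/200: DF=(2222789/2000000 − 9/200·(0.954900+0.940500+0.893100+0.884600+0.881600))/(1+9/200) = 4337/5000 ≈ 0.867400
step 7 [3.5y] swap r/2=600/20807: DF=(1 − 600/20807·(0.954900+0.940500+0.893100+0.884600+0.881600+0.867400))/(1+600/20807) = 41/50 ≈ 0.820000

1 1/2 9549/10000
2 1 1881/2000
3 3/2 8931/10000
4 2 4423/5000
5 5/2 551/625
6 3 4337/5000
7 7/2 41/50
DF(2y) = 4423/5000 ≈ 0.884600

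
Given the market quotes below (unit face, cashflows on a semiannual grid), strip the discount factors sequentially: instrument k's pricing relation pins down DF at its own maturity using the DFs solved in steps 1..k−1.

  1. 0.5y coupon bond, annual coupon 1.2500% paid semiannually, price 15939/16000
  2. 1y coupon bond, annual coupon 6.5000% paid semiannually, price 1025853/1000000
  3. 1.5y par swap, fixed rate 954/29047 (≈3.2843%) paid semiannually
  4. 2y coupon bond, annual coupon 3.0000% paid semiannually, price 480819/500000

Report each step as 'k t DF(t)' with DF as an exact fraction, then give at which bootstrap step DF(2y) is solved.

1 1/2 99/100
2 1 1203/1250
3 3/2 9523/10000
4 2 1809/2000
DF(2y) is solved at step 4

step 1 [0.5y] bond c/2=1/160: DF=(15939/16000 − 1/160·(0))/(1+1/160) = 99/100 ≈ 0.990000
step 2 [1y] bond c/2=13/400: DF=(1025853/1000000 − 13/400·(0.990000))/(1+13/400) = 1203/1250 ≈ 0.962400
step 3 [1.5y] swap r/2=477/29047: DF=(1 − 477/29047·(0.990000+0.962400))/(1+477/29047) = 9523/10000 ≈ 0.952300
step 4 [2y] bond c/2=3/200: DF=(480819/500000 − 3/200·(0.990000+0.962400+0.952300))/(1+3/200) = 1809/2000 ≈ 0.904500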